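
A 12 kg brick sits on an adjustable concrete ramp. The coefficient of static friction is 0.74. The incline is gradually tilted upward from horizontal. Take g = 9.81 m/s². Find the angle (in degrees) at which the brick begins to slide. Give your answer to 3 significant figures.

36.5°

At the threshold of sliding, static friction is at its maximum μ_s N and exactly balances the weight component along the incline: mg sin θ = μ_s mg cos θ.
Hence tan θ = μ_s = 0.74, so θ = arctan(0.74) = 36.5014°.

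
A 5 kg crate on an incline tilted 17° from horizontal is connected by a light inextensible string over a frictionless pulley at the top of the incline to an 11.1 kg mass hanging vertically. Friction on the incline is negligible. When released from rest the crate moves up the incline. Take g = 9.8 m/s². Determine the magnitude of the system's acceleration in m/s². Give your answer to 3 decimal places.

5.867 m/s²

For the crate on the incline: the weight component along the slope is m₁g sin 17° = 5 × 9.8 × 0.2924 = 14.328 N and the normal force is N = m₁g cos 17° = 46.859 N.
Newton's second law for the crate (up-slope positive): T − 14.328 = 5 a. For the hanging mass (downward positive): 11.1 × 9.8 − T = 11.1 a.
Adding the two equations eliminates T: 94.452 = 16.1 a, so a = 5.8666 m/s².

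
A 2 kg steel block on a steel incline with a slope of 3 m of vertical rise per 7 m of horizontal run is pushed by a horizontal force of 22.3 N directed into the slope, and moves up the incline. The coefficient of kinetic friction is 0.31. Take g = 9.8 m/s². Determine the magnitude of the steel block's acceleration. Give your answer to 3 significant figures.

2.23 m/s²

The horizontal push has components F cos 23.20° = 22.3 × 0.9191 = 20.496 N up the incline and F sin 23.20° = 22.3 × 0.3939 = 8.784 N pressing into the surface.
The normal force is therefore N = mg cos 23.20° + F sin 23.20° = 18.014 + 8.784 = 26.798 N, and kinetic friction down the slope is μN = 0.31 × 26.798 = 8.307 N.
Along the incline: F cos 23.20° − mg sin 23.20° − μN = ma, so 20.496 − 7.720 − 8.307 = 2 a, giving a = 2.2345 m/s².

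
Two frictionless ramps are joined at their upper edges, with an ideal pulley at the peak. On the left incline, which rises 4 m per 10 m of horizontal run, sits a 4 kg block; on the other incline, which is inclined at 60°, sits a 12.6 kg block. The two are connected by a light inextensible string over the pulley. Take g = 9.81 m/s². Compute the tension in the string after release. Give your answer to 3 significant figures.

36.9 N

Resolve each weight along its own incline: the 4 kg mass has component 4 × 9.81 × sin 21.80° = 14.573 N down its slope, and the 12.6 kg mass has 12.6 × 9.81 × sin 60° = 107.046 N down its slope.
The 12.6 kg side's 107.046 N exceeds the other side's 14.573 N, so that mass slides down and the 4 kg mass slides up. Taking that direction as positive, Newton's second law for the whole system gives 107.046 − 14.573 = (4 + 12.6) a, so a = 92.473 / 16.6 = 5.5707 m/s².
For the 4 kg mass (up-slope positive): T − 14.573 = 4 × 5.5707, so T = 36.856 N.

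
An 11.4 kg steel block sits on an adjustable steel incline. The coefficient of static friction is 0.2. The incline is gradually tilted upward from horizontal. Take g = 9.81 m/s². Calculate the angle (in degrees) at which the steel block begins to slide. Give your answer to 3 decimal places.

11.310°

At the threshold of sliding, static friction is at its maximum μ_s N and exactly balances the weight component along the incline: mg sin θ = μ_s mg cos θ.
Hence tan θ = μ_s = 0.2, so θ = arctan(0.2) = 11.3099°.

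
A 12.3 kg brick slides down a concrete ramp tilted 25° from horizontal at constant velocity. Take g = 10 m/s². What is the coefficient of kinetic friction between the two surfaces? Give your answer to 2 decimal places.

At constant velocity the net force along the incline is zero: mg sin 25° = μ mg cos 25°.
So μ = tan 25° = 0.4226 / 0.9063 = 0.4663.

0.47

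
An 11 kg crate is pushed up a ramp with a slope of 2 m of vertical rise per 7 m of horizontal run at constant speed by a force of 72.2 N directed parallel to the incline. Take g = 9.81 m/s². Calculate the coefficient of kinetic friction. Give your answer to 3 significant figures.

0.410

At constant speed ΣF = 0 along the incline. The applied 72.2 N acts up the slope; the weight component mg sin 15.95° = 29.645 N and kinetic friction μN both act down the slope.
So 72.2 = 29.645 + μ × 103.758, giving μ = (72.2 − 29.645) / 103.758 = 0.4101.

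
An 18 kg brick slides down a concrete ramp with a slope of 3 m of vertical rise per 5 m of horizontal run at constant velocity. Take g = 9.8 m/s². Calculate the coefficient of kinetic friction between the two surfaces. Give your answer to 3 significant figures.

At constant velocity the net force along the incline is zero: mg sin 30.96° = μ mg cos 30.96°.
So μ = tan 30.96° = 0.5145 / 0.8575 = 0.6000.

0.600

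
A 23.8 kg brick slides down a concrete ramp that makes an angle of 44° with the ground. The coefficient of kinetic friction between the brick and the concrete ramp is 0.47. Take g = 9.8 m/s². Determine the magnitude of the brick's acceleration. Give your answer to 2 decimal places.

3.49 m/s²

Resolving the weight along the incline: the component pulling the brick down the slope is mg sin 44° = 23.8 × 9.8 × 0.6947 = 162.032 N, and the normal force is N = mg cos 44° = 23.8 × 9.8 × 0.7193 = 167.770 N.
Kinetic friction acts up the slope with magnitude f = μN = 0.47 × 167.770 = 78.852 N.
Net force along the incline is 162.032 − 78.852 = 83.180 N, so a = 83.180 / 23.8 = 3.4950 m/s².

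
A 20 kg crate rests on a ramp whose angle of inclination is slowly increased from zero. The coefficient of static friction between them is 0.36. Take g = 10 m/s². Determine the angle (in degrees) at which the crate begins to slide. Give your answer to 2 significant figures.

At the threshold of sliding, static friction is at its maximum μ_s N and exactly balances the weight component along the incline: mg sin θ = μ_s mg cos θ.
Hence tan θ = μ_s = 0.36, so θ = arctan(0.36) = 19.7989°.

20°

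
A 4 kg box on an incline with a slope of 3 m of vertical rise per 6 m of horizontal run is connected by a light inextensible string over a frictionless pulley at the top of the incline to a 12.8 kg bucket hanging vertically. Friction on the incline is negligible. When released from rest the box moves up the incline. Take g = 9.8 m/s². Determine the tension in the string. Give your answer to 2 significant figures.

43 N

For the box on the incline: the weight component along the slope is m₁g sin 26.57° = 4 × 9.8 × 0.4472 = 17.530 N and the normal force is N = m₁g cos 26.57° = 35.062 N.
Newton's second law for the box (up-slope positive): T − 17.530 = 4 a. For the hanging bucket (downward positive): 12.8 × 9.8 − T = 12.8 a.
Adding the two equations eliminates T: 107.910 = 16.8 a, so a = 6.4232 m/s².
Then from the hanging bucket's equation, T = 12.8 × (9.8 − 6.4232) = 43.223 N.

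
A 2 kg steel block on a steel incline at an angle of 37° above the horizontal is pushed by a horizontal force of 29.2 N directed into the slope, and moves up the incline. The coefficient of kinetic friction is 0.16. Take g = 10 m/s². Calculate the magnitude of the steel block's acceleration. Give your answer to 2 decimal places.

2.96 m/s²

The horizontal push has components F cos 37° = 29.2 × 0.7986 = 23.319 N up the incline and F sin 37° = 29.2 × 0.6018 = 17.573 N pressing into the surface.
The normal force is therefore N = mg cos 37° + F sin 37° = 15.972 + 17.573 = 33.545 N, and kinetic friction down the slope is μN = 0.16 × 33.545 = 5.367 N.
Along the incline: F cos 37° − mg sin 37° − μN = ma, so 23.319 − 12.036 − 5.367 = 2 a, giving a = 2.9580 m/s².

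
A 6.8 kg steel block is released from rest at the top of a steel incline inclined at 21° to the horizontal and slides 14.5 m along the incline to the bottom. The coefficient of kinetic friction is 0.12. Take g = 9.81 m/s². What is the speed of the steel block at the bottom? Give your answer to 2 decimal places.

8.37 m/s

The weight component along the incline is mg sin 21° = 23.906 N and the normal force is N = mg cos 21° = 62.277 N.
Friction up the slope is f = μN = 0.12 × 62.277 = 7.473 N, so the net downslope force is 23.906 − 7.473 = 16.433 N and a = 16.433 / 6.8 = 2.4166 m/s².
Starting from rest over a distance of 14.5 m, v² = 2aL = 2 × 2.4166 × 14.5 = 70.0814, so v = 8.3715 m/s.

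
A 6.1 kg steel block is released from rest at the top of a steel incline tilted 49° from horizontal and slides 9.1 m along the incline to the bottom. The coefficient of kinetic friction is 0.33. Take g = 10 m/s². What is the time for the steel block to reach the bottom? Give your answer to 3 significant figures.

1.84 s

The weight component along the incline is mg sin 49° = 46.037 N and the normal force is N = mg cos 49° = 40.020 N.
Friction up the slope is f = μN = 0.33 × 40.020 = 13.207 N, so the net downslope force is 46.037 − 13.207 = 32.830 N and a = 32.830 / 6.1 = 5.3820 m/s².
Starting from rest, L = ½at², so t = √(2L/a) = √(2 × 9.1 / 5.3820) = 1.8389 s.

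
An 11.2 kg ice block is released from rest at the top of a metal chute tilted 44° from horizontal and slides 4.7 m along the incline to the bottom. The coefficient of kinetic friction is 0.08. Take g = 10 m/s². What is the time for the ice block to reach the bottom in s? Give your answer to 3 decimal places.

1.215 s

The weight component along the incline is mg sin 44° = 77.802 N and the normal force is N = mg cos 44° = 80.566 N.
Friction up the slope is f = μN = 0.08 × 80.566 = 6.445 N, so the net downslope force is 77.802 − 6.445 = 71.357 N and a = 71.357 / 11.2 = 6.3712 m/s².
Starting from rest, L = ½at², so t = √(2L/a) = √(2 × 4.7 / 6.3712) = 1.2147 s.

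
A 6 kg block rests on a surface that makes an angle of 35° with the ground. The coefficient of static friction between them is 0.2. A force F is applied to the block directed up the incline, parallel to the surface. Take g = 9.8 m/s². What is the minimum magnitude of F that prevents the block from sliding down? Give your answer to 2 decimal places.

The normal force is N = mg cos 35° = 48.166 N. With F at its minimum the block is on the verge of sliding down, so static friction is at its maximum μ_s N = 0.2 × 48.166 = 9.633 N and acts up the slope.
Equilibrium along the incline: F + μ_s N = mg sin 35°, so F = 33.726 − 9.633 = 24.093 N.

24.09 N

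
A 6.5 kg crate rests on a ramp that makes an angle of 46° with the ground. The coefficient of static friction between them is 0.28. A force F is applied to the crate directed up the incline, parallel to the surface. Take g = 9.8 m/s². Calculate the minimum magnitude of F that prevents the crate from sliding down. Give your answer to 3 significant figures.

33.4 N

The normal force is N = mg cos 46° = 44.250 N. With F at its minimum the crate is on the verge of sliding down, so static friction is at its maximum μ_s N = 0.28 × 44.250 = 12.390 N and acts up the slope.
Equilibrium along the incline: F + μ_s N = mg sin 46°, so F = 45.822 − 12.390 = 33.432 N.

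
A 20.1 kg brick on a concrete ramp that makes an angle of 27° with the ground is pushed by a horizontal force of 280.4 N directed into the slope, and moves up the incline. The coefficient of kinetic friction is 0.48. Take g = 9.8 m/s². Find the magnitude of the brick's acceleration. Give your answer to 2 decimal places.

The horizontal push has components F cos 27° = 280.4 × 0.8910 = 249.836 N up the incline and F sin 27° = 280.4 × 0.4540 = 127.302 N pressing into the surface.
The normal force is therefore N = mg cos 27° + F sin 27° = 175.509 + 127.302 = 302.811 N, and kinetic friction down the slope is μN = 0.48 × 302.811 = 145.349 N.
Along the incline: F cos 27° − mg sin 27° − μN = ma, so 249.836 − 89.429 − 145.349 = 20.1 a, giving a = 0.7492 m/s².

0.75 m/s²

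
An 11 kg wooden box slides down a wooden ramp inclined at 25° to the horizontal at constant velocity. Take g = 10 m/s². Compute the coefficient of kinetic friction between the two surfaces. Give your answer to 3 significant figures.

0.466

At constant velocity the net force along the incline is zero: mg sin 25° = μ mg cos 25°.
So μ = tan 25° = 0.4226 / 0.9063 = 0.4663.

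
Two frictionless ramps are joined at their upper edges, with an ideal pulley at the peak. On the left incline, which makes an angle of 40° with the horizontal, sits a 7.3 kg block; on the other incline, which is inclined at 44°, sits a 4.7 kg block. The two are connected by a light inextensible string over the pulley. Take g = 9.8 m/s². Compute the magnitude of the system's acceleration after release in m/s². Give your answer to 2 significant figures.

Resolve each weight along its own incline: the 7.3 kg mass has component 7.3 × 9.8 × sin 40° = 45.985 N down its slope, and the 4.7 kg mass has 4.7 × 9.8 × sin 44° = 31.996 N down its slope.
The 7.3 kg side's 45.985 N exceeds the other side's 31.996 N, so that mass slides down and the 4.7 kg mass slides up. Taking that direction as positive, Newton's second law for the whole system gives 45.985 − 31.996 = (7.3 + 4.7) a, so a = 13.989 / 12 = 1.1658 m/s².

1.2 m/s²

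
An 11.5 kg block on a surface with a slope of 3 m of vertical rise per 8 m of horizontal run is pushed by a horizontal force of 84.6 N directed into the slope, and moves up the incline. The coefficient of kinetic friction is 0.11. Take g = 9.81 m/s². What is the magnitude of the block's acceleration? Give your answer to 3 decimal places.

The horizontal push has components F cos 20.56° = 84.6 × 0.9363 = 79.211 N up the incline and F sin 20.56° = 84.6 × 0.3511 = 29.703 N pressing into the surface.
The normal force is therefore N = mg cos 20.56° + F sin 20.56° = 105.629 + 29.703 = 135.332 N, and kinetic friction down the slope is μN = 0.11 × 135.332 = 14.887 N.
Along the incline: F cos 20.56° − mg sin 20.56° − μN = ma, so 79.211 − 39.609 − 14.887 = 11.5 a, giving a = 2.1491 m/s².

2.149 m/s²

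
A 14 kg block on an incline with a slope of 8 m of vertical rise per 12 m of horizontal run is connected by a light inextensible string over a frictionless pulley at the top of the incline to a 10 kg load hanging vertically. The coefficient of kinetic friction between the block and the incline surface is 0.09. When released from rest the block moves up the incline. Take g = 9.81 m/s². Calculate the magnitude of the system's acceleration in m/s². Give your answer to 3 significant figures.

0.485 m/s²

For the block on the incline: the weight component along the slope is m₁g sin 33.69° = 14 × 9.81 × 0.5547 = 76.182 N and the normal force is N = m₁g cos 33.69° = 114.274 N.
Kinetic friction opposes the block's motion up the incline: f = μN = 0.09 × 114.274 = 10.285 N acting down the slope.
Newton's second law for the block (up-slope positive): T − 76.182 − 10.285 = 14 a. For the hanging load (downward positive): 10 × 9.81 − T = 10 a.
Adding the two equations eliminates T: 11.633 = 24 a, so a = 0.4847 m/s².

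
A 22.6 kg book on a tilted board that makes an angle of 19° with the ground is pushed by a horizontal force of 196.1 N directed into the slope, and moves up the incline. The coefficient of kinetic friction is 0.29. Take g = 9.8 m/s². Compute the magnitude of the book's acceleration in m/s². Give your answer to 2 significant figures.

1.5 m/s²

The horizontal push has components F cos 19° = 196.1 × 0.9455 = 185.413 N up the incline and F sin 19° = 196.1 × 0.3256 = 63.850 N pressing into the surface.
The normal force is therefore N = mg cos 19° + F sin 19° = 209.409 + 63.850 = 273.259 N, and kinetic friction down the slope is μN = 0.29 × 273.259 = 79.245 N.
Along the incline: F cos 19° − mg sin 19° − μN = ma, so 185.413 − 72.114 − 79.245 = 22.6 a, giving a = 1.5068 m/s².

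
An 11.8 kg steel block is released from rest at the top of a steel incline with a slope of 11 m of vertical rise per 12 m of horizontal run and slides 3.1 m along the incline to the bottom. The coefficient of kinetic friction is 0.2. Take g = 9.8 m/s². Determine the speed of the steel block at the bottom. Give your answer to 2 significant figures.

5.7 m/s

The weight component along the incline is mg sin 42.51° = 78.141 N and the normal force is N = mg cos 42.51° = 85.245 N.
Friction up the slope is f = μN = 0.2 × 85.245 = 17.049 N, so the net downslope force is 78.141 − 17.049 = 61.092 N and a = 61.092 / 11.8 = 5.1773 m/s².
Starting from rest over a distance of 3.1 m, v² = 2aL = 2 × 5.1773 × 3.1 = 32.0993, so v = 5.6656 m/s.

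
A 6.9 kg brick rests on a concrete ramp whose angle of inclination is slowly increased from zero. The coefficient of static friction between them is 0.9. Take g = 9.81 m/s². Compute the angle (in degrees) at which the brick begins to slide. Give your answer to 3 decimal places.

41.987°

At the threshold of sliding, static friction is at its maximum μ_s N and exactly balances the weight component along the incline: mg sin θ = μ_s mg cos θ.
Hence tan θ = μ_s = 0.9, so θ = arctan(0.9) = 41.9872°.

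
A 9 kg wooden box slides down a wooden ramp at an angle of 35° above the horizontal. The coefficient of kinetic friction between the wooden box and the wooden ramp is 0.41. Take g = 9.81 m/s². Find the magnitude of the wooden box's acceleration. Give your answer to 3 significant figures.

2.33 m/s²

Resolving the weight along the incline: the component pulling the wooden box down the slope is mg sin 35° = 9 × 9.81 × 0.5736 = 50.643 N, and the normal force is N = mg cos 35° = 9 × 9.81 × 0.8192 = 72.327 N.
Kinetic friction acts up the slope with magnitude f = μN = 0.41 × 72.327 = 29.654 N.
Net force along the incline is 50.643 − 29.654 = 20.989 N, so a = 20.989 / 9 = 2.3321 m/s².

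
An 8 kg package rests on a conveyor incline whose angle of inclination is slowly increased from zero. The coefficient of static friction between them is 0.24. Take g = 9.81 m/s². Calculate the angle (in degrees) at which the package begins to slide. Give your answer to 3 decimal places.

At the threshold of sliding, static friction is at its maximum μ_s N and exactly balances the weight component along the incline: mg sin θ = μ_s mg cos θ.
Hence tan θ = μ_s = 0.24, so θ = arctan(0.24) = 13.4957°.

13.496°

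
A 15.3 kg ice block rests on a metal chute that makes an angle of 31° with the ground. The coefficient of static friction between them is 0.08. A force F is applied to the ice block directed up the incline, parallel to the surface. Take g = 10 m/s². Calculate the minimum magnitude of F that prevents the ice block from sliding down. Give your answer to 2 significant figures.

The normal force is N = mg cos 31° = 131.147 N. With F at its minimum the ice block is on the verge of sliding down, so static friction is at its maximum μ_s N = 0.08 × 131.147 = 10.492 N and acts up the slope.
Equilibrium along the incline: F + μ_s N = mg sin 31°, so F = 78.801 − 10.492 = 68.309 N.

68 N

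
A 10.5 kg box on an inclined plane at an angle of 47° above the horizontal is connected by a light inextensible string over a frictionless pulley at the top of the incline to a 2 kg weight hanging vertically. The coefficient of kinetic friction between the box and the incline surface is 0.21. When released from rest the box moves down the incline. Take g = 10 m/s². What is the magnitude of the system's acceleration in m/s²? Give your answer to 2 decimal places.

For the box on the incline: the weight component along the slope is m₁g sin 47° = 10.5 × 10 × 0.7314 = 76.797 N and the normal force is N = m₁g cos 47° = 71.610 N.
Kinetic friction opposes the box's motion down the incline: f = μN = 0.21 × 71.610 = 15.038 N acting up the slope.
Newton's second law for the box (down-slope positive): 76.797 − 15.038 − T = 10.5 a. For the hanging weight (upward positive): T − 2 × 10 = 2 a.
Adding the two equations eliminates T: 41.759 = 12.5 a, so a = 3.3407 m/s².

3.34 m/s²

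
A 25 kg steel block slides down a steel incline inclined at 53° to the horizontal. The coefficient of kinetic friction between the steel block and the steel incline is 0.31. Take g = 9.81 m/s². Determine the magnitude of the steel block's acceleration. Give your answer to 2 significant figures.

Resolving the weight along the incline: the component pulling the steel block down the slope is mg sin 53° = 25 × 9.81 × 0.7986 = 195.857 N, and the normal force is N = mg cos 53° = 25 × 9.81 × 0.6018 = 147.591 N.
Kinetic friction acts up the slope with magnitude f = μN = 0.31 × 147.591 = 45.753 N.
Net force along the incline is 195.857 − 45.753 = 150.104 N, so a = 150.104 / 25 = 6.0042 m/s².

6.0 m/s²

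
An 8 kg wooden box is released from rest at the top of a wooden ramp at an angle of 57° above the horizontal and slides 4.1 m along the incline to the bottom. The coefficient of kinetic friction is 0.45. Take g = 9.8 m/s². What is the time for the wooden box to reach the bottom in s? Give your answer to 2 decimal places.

1.19 s

The weight component along the incline is mg sin 57° = 65.752 N and the normal force is N = mg cos 57° = 42.700 N.
Friction up the slope is f = μN = 0.45 × 42.700 = 19.215 N, so the net downslope force is 65.752 − 19.215 = 46.537 N and a = 46.537 / 8 = 5.8171 m/s².
Starting from rest, L = ½at², so t = √(2L/a) = √(2 × 4.1 / 5.8171) = 1.1873 s.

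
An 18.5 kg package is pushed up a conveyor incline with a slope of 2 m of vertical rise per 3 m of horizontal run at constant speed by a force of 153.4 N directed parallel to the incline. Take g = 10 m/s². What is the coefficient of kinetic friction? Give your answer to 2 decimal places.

0.33

At constant speed ΣF = 0 along the incline. The applied 153.4 N acts up the slope; the weight component mg sin 33.69° = 102.620 N and kinetic friction μN both act down the slope.
So 153.4 = 102.620 + μ × 153.929, giving μ = (153.4 − 102.620) / 153.929 = 0.3299.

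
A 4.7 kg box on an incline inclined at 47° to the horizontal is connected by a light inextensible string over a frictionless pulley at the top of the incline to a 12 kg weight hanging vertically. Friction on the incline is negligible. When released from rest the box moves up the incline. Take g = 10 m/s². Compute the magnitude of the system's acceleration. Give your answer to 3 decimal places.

5.127 m/s²

For the box on the incline: the weight component along the slope is m₁g sin 47° = 4.7 × 10 × 0.7314 = 34.376 N and the normal force is N = m₁g cos 47° = 32.054 N.
Newton's second law for the box (up-slope positive): T − 34.376 = 4.7 a. For the hanging weight (downward positive): 12 × 10 − T = 12 a.
Adding the two equations eliminates T: 85.624 = 16.7 a, so a = 5.1272 m/s².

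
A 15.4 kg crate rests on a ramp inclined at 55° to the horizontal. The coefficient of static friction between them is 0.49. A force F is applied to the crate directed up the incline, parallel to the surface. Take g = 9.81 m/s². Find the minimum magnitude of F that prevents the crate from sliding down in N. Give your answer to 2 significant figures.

81 N

The normal force is N = mg cos 55° = 86.652 N. With F at its minimum the crate is on the verge of sliding down, so static friction is at its maximum μ_s N = 0.49 × 86.652 = 42.459 N and acts up the slope.
Equilibrium along the incline: F + μ_s N = mg sin 55°, so F = 123.753 − 42.459 = 81.294 N.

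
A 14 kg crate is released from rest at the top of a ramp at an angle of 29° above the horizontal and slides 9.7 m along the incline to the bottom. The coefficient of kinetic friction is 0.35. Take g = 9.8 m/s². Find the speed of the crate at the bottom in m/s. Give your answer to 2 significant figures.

The weight component along the incline is mg sin 29° = 66.516 N and the normal force is N = mg cos 29° = 119.998 N.
Friction up the slope is f = μN = 0.35 × 119.998 = 41.999 N, so the net downslope force is 66.516 − 41.999 = 24.517 N and a = 24.517 / 14 = 1.7512 m/s².
Starting from rest over a distance of 9.7 m, v² = 2aL = 2 × 1.7512 × 9.7 = 33.9733, so v = 5.8287 m/s.

5.8 m/s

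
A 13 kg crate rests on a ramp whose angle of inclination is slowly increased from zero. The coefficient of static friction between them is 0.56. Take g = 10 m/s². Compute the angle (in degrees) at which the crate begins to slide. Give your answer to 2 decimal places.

At the threshold of sliding, static friction is at its maximum μ_s N and exactly balances the weight component along the incline: mg sin θ = μ_s mg cos θ.
Hence tan θ = μ_s = 0.56, so θ = arctan(0.56) = 29.2488°.

29.25°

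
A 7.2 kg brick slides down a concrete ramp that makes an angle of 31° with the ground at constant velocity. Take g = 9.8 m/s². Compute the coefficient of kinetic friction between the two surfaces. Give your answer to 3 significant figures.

At constant velocity the net force along the incline is zero: mg sin 31° = μ mg cos 31°.
So μ = tan 31° = 0.5150 / 0.8572 = 0.6008.

0.601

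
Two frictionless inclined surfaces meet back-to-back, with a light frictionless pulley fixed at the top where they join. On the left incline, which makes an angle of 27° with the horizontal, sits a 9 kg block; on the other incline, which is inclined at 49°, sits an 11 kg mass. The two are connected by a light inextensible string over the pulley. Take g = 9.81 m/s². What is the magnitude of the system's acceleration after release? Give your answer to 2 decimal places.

Resolve each weight along its own incline: the 9 kg mass has component 9 × 9.81 × sin 27° = 40.083 N down its slope, and the 11 kg mass has 11 × 9.81 × sin 49° = 81.441 N down its slope.
The 11 kg side's 81.441 N exceeds the other side's 40.083 N, so that mass slides down and the 9 kg mass slides up. Taking that direction as positive, Newton's second law for the whole system gives 81.441 − 40.083 = (9 + 11) a, so a = 41.358 / 20 = 2.0679 m/s².

2.07 m/s²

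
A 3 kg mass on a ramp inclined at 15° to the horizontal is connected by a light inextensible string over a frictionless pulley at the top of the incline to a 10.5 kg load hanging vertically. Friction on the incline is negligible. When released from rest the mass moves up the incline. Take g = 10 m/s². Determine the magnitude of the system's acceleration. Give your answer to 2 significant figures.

7.2 m/s²

For the mass on the incline: the weight component along the slope is m₁g sin 15° = 3 × 10 × 0.2588 = 7.764 N and the normal force is N = m₁g cos 15° = 28.978 N.
Newton's second law for the mass (up-slope positive): T − 7.764 = 3 a. For the hanging load (downward positive): 10.5 × 10 − T = 10.5 a.
Adding the two equations eliminates T: 97.236 = 13.5 a, so a = 7.2027 m/s².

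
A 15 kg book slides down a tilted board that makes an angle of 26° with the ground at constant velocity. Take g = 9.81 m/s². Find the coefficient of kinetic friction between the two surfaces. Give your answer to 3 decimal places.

At constant velocity the net force along the incline is zero: mg sin 26° = μ mg cos 26°.
So μ = tan 26° = 0.4384 / 0.8988 = 0.4878.

0.488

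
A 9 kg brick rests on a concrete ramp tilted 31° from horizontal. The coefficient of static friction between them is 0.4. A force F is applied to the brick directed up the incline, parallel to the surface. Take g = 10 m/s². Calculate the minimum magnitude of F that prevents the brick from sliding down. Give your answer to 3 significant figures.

The normal force is N = mg cos 31° = 77.145 N. With F at its minimum the brick is on the verge of sliding down, so static friction is at its maximum μ_s N = 0.4 × 77.145 = 30.858 N and acts up the slope.
Equilibrium along the incline: F + μ_s N = mg sin 31°, so F = 46.353 − 30.858 = 15.495 N.

15.5 N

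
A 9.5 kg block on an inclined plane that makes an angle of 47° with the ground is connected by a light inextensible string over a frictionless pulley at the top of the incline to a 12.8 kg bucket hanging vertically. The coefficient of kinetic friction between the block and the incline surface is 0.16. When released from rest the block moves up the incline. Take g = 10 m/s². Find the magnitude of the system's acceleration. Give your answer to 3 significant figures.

For the block on the incline: the weight component along the slope is m₁g sin 47° = 9.5 × 10 × 0.7314 = 69.483 N and the normal force is N = m₁g cos 47° = 64.790 N.
Kinetic friction opposes the block's motion up the incline: f = μN = 0.16 × 64.790 = 10.366 N acting down the slope.
Newton's second law for the block (up-slope positive): T − 69.483 − 10.366 = 9.5 a. For the hanging bucket (downward positive): 12.8 × 10 − T = 12.8 a.
Adding the two equations eliminates T: 48.151 = 22.3 a, so a = 2.1592 m/s².

2.16 m/s²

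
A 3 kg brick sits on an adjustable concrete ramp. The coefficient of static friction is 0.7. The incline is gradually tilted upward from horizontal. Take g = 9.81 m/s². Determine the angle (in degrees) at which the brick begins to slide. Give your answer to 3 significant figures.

35.0°

At the threshold of sliding, static friction is at its maximum μ_s N and exactly balances the weight component along the incline: mg sin θ = μ_s mg cos θ.
Hence tan θ = μ_s = 0.7, so θ = arctan(0.7) = 34.9920°.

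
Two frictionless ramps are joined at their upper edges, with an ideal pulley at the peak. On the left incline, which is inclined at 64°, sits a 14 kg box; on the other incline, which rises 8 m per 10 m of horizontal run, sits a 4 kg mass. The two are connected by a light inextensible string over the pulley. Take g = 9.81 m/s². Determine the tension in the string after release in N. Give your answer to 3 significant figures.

46.5 N

Resolve each weight along its own incline: the 14 kg mass has component 14 × 9.81 × sin 64° = 123.440 N down its slope, and the 4 kg mass has 4 × 9.81 × sin 38.66° = 24.513 N down its slope.
The 14 kg side's 123.440 N exceeds the other side's 24.513 N, so that mass slides down and the 4 kg mass slides up. Taking that direction as positive, Newton's second law for the whole system gives 123.440 − 24.513 = (14 + 4) a, so a = 98.927 / 18 = 5.4959 m/s².
For the 4 kg mass (up-slope positive): T − 24.513 = 4 × 5.4959, so T = 46.497 N.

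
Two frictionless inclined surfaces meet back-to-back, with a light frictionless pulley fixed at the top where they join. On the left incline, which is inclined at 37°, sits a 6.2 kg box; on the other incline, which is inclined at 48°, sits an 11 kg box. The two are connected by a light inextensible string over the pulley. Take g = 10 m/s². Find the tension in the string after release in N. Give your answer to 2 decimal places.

53.33 N

Resolve each weight along its own incline: the 6.2 kg mass has component 6.2 × 10 × sin 37° = 37.313 N down its slope, and the 11 kg mass has 11 × 10 × sin 48° = 81.746 N down its slope.
The 11 kg side's 81.746 N exceeds the other side's 37.313 N, so that mass slides down and the 6.2 kg mass slides up. Taking that direction as positive, Newton's second law for the whole system gives 81.746 − 37.313 = (6.2 + 11) a, so a = 44.433 / 17.2 = 2.5833 m/s².
For the 6.2 kg mass (up-slope positive): T − 37.313 = 6.2 × 2.5833, so T = 53.329 N.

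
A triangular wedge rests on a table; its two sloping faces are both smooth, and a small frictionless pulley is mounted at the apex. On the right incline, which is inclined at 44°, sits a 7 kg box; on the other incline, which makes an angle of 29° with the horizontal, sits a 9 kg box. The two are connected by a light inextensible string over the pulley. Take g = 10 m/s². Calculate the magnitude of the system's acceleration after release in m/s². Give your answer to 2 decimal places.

0.31 m/s²

Resolve each weight along its own incline: the 7 kg mass has component 7 × 10 × sin 44° = 48.626 N down its slope, and the 9 kg mass has 9 × 10 × sin 29° = 43.633 N down its slope.
The 7 kg side's 48.626 N exceeds the other side's 43.633 N, so that mass slides down and the 9 kg mass slides up. Taking that direction as positive, Newton's second law for the whole system gives 48.626 − 43.633 = (7 + 9) a, so a = 4.993 / 16 = 0.3121 m/s².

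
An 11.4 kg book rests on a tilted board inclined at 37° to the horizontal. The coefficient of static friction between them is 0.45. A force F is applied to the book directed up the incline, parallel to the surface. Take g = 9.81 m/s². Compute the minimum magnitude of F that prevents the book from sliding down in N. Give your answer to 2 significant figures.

27 N

The normal force is N = mg cos 37° = 89.315 N. With F at its minimum the book is on the verge of sliding down, so static friction is at its maximum μ_s N = 0.45 × 89.315 = 40.192 N and acts up the slope.
Equilibrium along the incline: F + μ_s N = mg sin 37°, so F = 67.303 − 40.192 = 27.111 N.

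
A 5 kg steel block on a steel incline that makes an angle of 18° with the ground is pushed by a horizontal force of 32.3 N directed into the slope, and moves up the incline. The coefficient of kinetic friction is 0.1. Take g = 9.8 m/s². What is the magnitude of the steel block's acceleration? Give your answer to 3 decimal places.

The horizontal push has components F cos 18° = 32.3 × 0.9511 = 30.721 N up the incline and F sin 18° = 32.3 × 0.3090 = 9.981 N pressing into the surface.
The normal force is therefore N = mg cos 18° + F sin 18° = 46.604 + 9.981 = 56.585 N, and kinetic friction down the slope is μN = 0.1 × 56.585 = 5.659 N.
Along the incline: F cos 18° − mg sin 18° − μN = ma, so 30.721 − 15.141 − 5.659 = 5 a, giving a = 1.9842 m/s².

1.984 m/s²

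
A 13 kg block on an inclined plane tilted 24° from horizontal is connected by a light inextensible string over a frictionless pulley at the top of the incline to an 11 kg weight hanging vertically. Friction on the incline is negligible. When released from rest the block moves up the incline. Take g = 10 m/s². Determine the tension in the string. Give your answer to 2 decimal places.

83.82 N

For the block on the incline: the weight component along the slope is m₁g sin 24° = 13 × 10 × 0.4067 = 52.871 N and the normal force is N = m₁g cos 24° = 118.761 N.
Newton's second law for the block (up-slope positive): T − 52.871 = 13 a. For the hanging weight (downward positive): 11 × 10 − T = 11 a.
Adding the two equations eliminates T: 57.129 = 24 a, so a = 2.3804 m/s².
Then from the hanging weight's equation, T = 11 × (10 − 2.3804) = 83.816 N.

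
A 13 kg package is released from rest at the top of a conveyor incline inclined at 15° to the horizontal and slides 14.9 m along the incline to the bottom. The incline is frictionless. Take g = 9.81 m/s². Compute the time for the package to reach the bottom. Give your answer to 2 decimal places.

The weight component along the incline is mg sin 15° = 33.007 N and the normal force is N = mg cos 15° = 123.185 N.
With no friction, a = g sin 15° = 2.5390 m/s².
Starting from rest, L = ½at², so t = √(2L/a) = √(2 × 14.9 / 2.5390) = 3.4259 s.

3.43 s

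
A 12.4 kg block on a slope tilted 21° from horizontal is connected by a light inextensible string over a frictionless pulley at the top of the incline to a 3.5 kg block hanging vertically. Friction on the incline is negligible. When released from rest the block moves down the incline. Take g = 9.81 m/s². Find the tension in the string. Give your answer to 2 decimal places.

36.37 N

For the block on the incline: the weight component along the slope is m₁g sin 21° = 12.4 × 9.81 × 0.3584 = 43.597 N and the normal force is N = m₁g cos 21° = 113.564 N.
Newton's second law for the block (down-slope positive): 43.597 − T = 12.4 a. For the hanging block (upward positive): T − 3.5 × 9.81 = 3.5 a.
Adding the two equations eliminates T: 9.262 = 15.9 a, so a = 0.5825 m/s².
Then from the hanging block's equation, T = 3.5 × (9.81 + 0.5825) = 36.374 N.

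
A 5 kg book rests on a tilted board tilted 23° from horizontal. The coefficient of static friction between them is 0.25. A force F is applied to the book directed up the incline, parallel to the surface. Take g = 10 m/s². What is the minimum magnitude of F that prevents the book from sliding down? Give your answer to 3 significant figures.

The normal force is N = mg cos 23° = 46.025 N. With F at its minimum the book is on the verge of sliding down, so static friction is at its maximum μ_s N = 0.25 × 46.025 = 11.506 N and acts up the slope.
Equilibrium along the incline: F + μ_s N = mg sin 23°, so F = 19.537 − 11.506 = 8.031 N.

8.03 N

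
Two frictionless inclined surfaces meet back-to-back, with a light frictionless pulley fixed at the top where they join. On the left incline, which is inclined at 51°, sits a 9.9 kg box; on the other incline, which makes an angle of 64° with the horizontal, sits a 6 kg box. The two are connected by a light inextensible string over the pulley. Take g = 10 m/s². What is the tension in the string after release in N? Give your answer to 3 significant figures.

62.6 N

Resolve each weight along its own incline: the 9.9 kg mass has component 9.9 × 10 × sin 51° = 76.937 N down its slope, and the 6 kg mass has 6 × 10 × sin 64° = 53.928 N down its slope.
The 9.9 kg side's 76.937 N exceeds the other side's 53.928 N, so that mass slides down and the 6 kg mass slides up. Taking that direction as positive, Newton's second law for the whole system gives 76.937 − 53.928 = (9.9 + 6) a, so a = 23.009 / 15.9 = 1.4471 m/s².
For the 6 kg mass (up-slope positive): T − 53.928 = 6 × 1.4471, so T = 62.611 N.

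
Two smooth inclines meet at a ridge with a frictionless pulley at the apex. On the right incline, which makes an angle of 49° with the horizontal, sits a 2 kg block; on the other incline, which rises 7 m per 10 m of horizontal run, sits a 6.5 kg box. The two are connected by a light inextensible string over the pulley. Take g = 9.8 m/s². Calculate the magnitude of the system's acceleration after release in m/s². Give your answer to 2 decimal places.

2.56 m/s²

Resolve each weight along its own incline: the 2 kg mass has component 2 × 9.8 × sin 49° = 14.792 N down its slope, and the 6.5 kg mass has 6.5 × 9.8 × sin 34.99° = 36.530 N down its slope.
The 6.5 kg side's 36.530 N exceeds the other side's 14.792 N, so that mass slides down and the 2 kg mass slides up. Taking that direction as positive, Newton's second law for the whole system gives 36.530 − 14.792 = (2 + 6.5) a, so a = 21.738 / 8.5 = 2.5574 m/s².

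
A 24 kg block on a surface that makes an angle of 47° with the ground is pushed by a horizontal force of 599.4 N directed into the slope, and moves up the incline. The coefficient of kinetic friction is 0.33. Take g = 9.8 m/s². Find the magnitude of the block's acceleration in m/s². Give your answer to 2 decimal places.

The horizontal push has components F cos 47° = 599.4 × 0.6820 = 408.791 N up the incline and F sin 47° = 599.4 × 0.7314 = 438.401 N pressing into the surface.
The normal force is therefore N = mg cos 47° + F sin 47° = 160.406 + 438.401 = 598.807 N, and kinetic friction down the slope is μN = 0.33 × 598.807 = 197.606 N.
Along the incline: F cos 47° − mg sin 47° − μN = ma, so 408.791 − 172.025 − 197.606 = 24 a, giving a = 1.6317 m/s².

1.63 m/s²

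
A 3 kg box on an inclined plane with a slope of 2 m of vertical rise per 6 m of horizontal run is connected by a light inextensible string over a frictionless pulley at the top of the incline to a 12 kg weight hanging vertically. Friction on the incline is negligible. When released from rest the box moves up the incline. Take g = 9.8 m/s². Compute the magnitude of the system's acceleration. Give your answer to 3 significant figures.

For the box on the incline: the weight component along the slope is m₁g sin 18.43° = 3 × 9.8 × 0.3162 = 9.296 N and the normal force is N = m₁g cos 18.43° = 27.891 N.
Newton's second law for the box (up-slope positive): T − 9.296 = 3 a. For the hanging weight (downward positive): 12 × 9.8 − T = 12 a.
Adding the two equations eliminates T: 108.304 = 15 a, so a = 7.2203 m/s².

7.22 m/s²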